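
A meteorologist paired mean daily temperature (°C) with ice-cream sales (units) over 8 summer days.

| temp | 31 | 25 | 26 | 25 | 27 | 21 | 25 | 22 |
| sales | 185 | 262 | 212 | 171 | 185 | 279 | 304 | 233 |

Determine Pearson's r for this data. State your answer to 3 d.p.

n = 8, Σx = 202, Σy = 1831, Σx² = 5166, Σy² = 435825, Σxy = 45652
nΣxy − ΣxΣy = 365216 − 369862 = -4646
nΣx² − (Σx)² = 41328 − 40804 = 524; nΣy² − (Σy)² = 3486600 − 3352561 = 134039
r = -4646 / √(524 × 134039) = -4646 / 8380.7181 ≈ -0.554

-0.554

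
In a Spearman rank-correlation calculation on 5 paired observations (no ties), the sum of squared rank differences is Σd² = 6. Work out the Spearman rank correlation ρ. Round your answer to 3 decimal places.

ρ = 1 − 6Σd² / [n(n²−1)] = 1 − 6×6 / (5×24)
  = 1 − 36/120 = 1 − 0.3000 ≈ 0.700

0.700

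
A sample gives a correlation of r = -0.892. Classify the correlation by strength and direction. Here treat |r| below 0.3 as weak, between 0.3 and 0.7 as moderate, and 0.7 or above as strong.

strong negative

r = -0.892 < 0 so the relationship is negative.
|r| = 0.892, which falls in the strong range.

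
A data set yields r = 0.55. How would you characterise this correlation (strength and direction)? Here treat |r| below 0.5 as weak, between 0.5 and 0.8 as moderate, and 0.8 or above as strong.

r = 0.55 > 0 so the relationship is positive.
|r| = 0.55, which falls in the moderate range.

moderate positive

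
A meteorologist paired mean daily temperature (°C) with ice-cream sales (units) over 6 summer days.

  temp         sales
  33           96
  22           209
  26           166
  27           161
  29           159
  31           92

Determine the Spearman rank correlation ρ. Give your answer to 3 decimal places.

-0.943

Rank temp: 6, 1, 2, 3, 4, 5
Rank sales: 2, 6, 5, 4, 3, 1
d = rank(temp) − rank(sales): 4, -5, -3, -1, 1, 4; Σd² = 68
ρ = 1 − 6Σd² / [n(n²−1)] = 1 − 6×68 / (6×35) = 1 − 408/210 ≈ -0.943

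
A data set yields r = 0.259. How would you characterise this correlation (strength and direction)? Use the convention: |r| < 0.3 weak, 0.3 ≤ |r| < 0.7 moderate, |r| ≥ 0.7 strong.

weak positive

r = 0.259 > 0 so the relationship is positive.
|r| = 0.259, which falls in the weak range.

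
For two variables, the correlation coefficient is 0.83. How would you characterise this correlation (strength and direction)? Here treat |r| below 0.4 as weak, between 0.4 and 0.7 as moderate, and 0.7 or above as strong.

strong positive

r = 0.83 > 0 so the relationship is positive.
|r| = 0.83, which falls in the strong range.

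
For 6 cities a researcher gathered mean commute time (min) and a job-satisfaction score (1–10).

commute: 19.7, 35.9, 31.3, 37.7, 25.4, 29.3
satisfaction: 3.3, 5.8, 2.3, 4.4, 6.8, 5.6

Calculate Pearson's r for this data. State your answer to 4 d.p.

n = 6, Σx = 179.3, Σy = 28.2, Σx² = 5581.53, Σy² = 146.78, Σxy = 847.9
nΣxy − ΣxΣy = 5087.4 − 5056.26 = 31.14
nΣx² − (Σx)² = 33489.18 − 32148.49 = 1340.69; nΣy² − (Σy)² = 880.68 − 795.24 = 85.44
r = 31.14 / √(1340.69 × 85.44) = 31.14 / 338.4502 ≈ 0.0920

0.0920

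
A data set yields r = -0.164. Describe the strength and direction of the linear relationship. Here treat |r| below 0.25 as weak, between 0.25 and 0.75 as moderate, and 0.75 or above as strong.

weak negative

r = -0.164 < 0 so the relationship is negative.
|r| = 0.164, which falls in the weak range.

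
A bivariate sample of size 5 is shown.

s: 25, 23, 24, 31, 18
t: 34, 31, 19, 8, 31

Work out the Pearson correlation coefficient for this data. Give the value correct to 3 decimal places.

-0.745

n = 5, Σs = 121, Σt = 123, Σs² = 3015, Σt² = 3503, Σst = 2825
nΣst − ΣsΣt = 14125 − 14883 = -758
nΣs² − (Σs)² = 15075 − 14641 = 434; nΣt² − (Σt)² = 17515 − 15129 = 2386
r = -758 / √(434 × 2386) = -758 / 1017.6070 ≈ -0.745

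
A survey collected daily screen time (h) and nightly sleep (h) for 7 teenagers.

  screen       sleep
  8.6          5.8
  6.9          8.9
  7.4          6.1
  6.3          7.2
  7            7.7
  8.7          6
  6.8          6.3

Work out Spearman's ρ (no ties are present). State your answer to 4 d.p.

Rank screen: 6, 3, 5, 1, 4, 7, 2
Rank sleep: 1, 7, 3, 5, 6, 2, 4
d = rank(screen) − rank(sleep): 5, -4, 2, -4, -2, 5, -2; Σd² = 94
ρ = 1 − 6Σd² / [n(n²−1)] = 1 − 6×94 / (7×48) = 1 − 564/336 ≈ -0.6786

-0.6786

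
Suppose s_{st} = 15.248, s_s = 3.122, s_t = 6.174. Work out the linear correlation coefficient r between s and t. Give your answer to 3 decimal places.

0.791

r = Cov(s,t) / (s_s · s_t) = 15.248 / (3.122 × 6.174)
  = 15.248 / 19.2752 ≈ 0.791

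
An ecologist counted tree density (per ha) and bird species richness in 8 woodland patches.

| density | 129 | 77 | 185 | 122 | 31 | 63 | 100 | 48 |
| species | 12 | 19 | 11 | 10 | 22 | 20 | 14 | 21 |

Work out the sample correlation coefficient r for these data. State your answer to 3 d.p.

n = 8, Σx = 755, Σy = 129, Σx² = 88913, Σy² = 2247, Σxy = 10616
nΣxy − ΣxΣy = 84928 − 97395 = -12467
nΣx² − (Σx)² = 711304 − 570025 = 141279; nΣy² − (Σy)² = 17976 − 16641 = 1335
r = -12467 / √(141279 × 1335) = -12467 / 13733.4433 ≈ -0.908

-0.908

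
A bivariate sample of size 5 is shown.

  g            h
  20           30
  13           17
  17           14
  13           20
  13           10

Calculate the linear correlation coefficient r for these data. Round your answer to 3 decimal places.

n = 5, Σg = 76, Σh = 91, Σg² = 1196, Σh² = 1885, Σgh = 1449
nΣgh − ΣgΣh = 7245 − 6916 = 329
nΣg² − (Σg)² = 5980 − 5776 = 204; nΣh² − (Σh)² = 9425 − 8281 = 1144
r = 329 / √(204 × 1144) = 329 / 483.0901 ≈ 0.681

0.681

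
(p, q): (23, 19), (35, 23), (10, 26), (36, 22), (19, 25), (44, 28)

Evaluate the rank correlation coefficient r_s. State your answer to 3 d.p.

0.029

Rank p: 3, 4, 1, 5, 2, 6
Rank q: 1, 3, 5, 2, 4, 6
d = rank(p) − rank(q): 2, 1, -4, 3, -2, 0; Σd² = 34
ρ = 1 − 6Σd² / [n(n²−1)] = 1 − 6×34 / (6×35) = 1 − 204/210 ≈ 0.029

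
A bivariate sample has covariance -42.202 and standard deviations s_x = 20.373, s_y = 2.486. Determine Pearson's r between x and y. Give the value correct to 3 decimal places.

-0.833

r = Cov(x,y) / (s_x · s_y) = -42.202 / (20.373 × 2.486)
  = -42.202 / 50.6473 ≈ -0.833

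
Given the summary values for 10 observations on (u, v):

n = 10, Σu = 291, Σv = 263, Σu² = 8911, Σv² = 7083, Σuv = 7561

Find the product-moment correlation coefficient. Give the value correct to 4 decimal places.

-0.3403

r = (nΣuv − ΣuΣv) / √[(nΣu² − (Σu)²)(nΣv² − (Σv)²)]
Numerator: 10×7561 − 291×263 = -923
Denominator: √[(89110 − 84681)(70830 − 69169)] = √[4429 × 1661] = 2712.2996
r = -923 / 2712.2996 ≈ -0.3403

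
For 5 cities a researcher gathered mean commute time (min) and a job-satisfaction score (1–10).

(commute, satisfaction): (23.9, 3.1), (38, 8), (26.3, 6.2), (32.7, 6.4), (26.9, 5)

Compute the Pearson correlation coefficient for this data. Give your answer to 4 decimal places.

0.8773

n = 5, Σx = 147.8, Σy = 28.7, Σx² = 4499.8, Σy² = 178.01, Σxy = 884.93
nΣxy − ΣxΣy = 4424.65 − 4241.86 = 182.79
nΣx² − (Σx)² = 22499 − 21844.84 = 654.16; nΣy² − (Σy)² = 890.05 − 823.69 = 66.36
r = 182.79 / √(654.16 × 66.36) = 182.79 / 208.3508 ≈ 0.8773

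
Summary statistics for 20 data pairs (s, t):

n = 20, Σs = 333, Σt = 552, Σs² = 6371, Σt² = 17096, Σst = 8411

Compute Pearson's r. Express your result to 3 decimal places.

r = (nΣst − ΣsΣt) / √[(nΣs² − (Σs)²)(nΣt² − (Σt)²)]
Numerator: 20×8411 − 333×552 = -15596
Denominator: √[(127420 − 110889)(341920 − 304704)] = √[16531 × 37216] = 24803.5823
r = -15596 / 24803.5823 ≈ -0.629

-0.629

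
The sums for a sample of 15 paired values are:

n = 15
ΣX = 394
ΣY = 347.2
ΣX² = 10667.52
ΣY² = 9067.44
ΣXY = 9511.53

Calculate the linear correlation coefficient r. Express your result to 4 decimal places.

r = (nΣXY − ΣXΣY) / √[(nΣX² − (ΣX)²)(nΣY² − (ΣY)²)]
Numerator: 15×9511.53 − 394×347.2 = 5876.15
Denominator: √[(160012.8 − 155236)(136011.6 − 120547.84)] = √[4776.8 × 15463.76] = 8594.6081
r = 5876.15 / 8594.6081 ≈ 0.6837

0.6837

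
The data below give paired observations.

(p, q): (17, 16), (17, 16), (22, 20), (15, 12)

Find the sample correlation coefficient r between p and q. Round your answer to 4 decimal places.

0.9570

n = 4, Σp = 71, Σq = 64, Σp² = 1287, Σq² = 1056, Σpq = 1164
nΣpq − ΣpΣq = 4656 − 4544 = 112
nΣp² − (Σp)² = 5148 − 5041 = 107; nΣq² − (Σq)² = 4224 − 4096 = 128
r = 112 / √(107 × 128) = 112 / 117.0299 ≈ 0.9570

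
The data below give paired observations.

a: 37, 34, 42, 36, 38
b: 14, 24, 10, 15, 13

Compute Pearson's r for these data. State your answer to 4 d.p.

n = 5, Σa = 187, Σb = 76, Σa² = 7029, Σb² = 1266, Σab = 2788
nΣab − ΣaΣb = 13940 − 14212 = -272
nΣa² − (Σa)² = 35145 − 34969 = 176; nΣb² − (Σb)² = 6330 − 5776 = 554
r = -272 / √(176 × 554) = -272 / 312.2563 ≈ -0.8711

-0.8711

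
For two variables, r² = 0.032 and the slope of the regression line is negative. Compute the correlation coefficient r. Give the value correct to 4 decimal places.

-0.1789

|r| = √0.032 = 0.1789
The association is negative, so r = −0.1789.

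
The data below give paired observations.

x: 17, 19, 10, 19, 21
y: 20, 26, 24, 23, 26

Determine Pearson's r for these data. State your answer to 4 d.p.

n = 5, Σx = 86, Σy = 119, Σx² = 1552, Σy² = 2857, Σxy = 2057
nΣxy − ΣxΣy = 10285 − 10234 = 51
nΣx² − (Σx)² = 7760 − 7396 = 364; nΣy² − (Σy)² = 14285 − 14161 = 124
r = 51 / √(364 × 124) = 51 / 212.4523 ≈ 0.2401

0.2401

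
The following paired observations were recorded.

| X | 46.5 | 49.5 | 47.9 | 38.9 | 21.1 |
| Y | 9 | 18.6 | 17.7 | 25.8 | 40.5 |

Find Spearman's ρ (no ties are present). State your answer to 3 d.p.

-0.600

Rank X: 3, 5, 4, 2, 1
Rank Y: 1, 3, 2, 4, 5
d = rank(X) − rank(Y): 2, 2, 2, -2, -4; Σd² = 32
ρ = 1 − 6Σd² / [n(n²−1)] = 1 − 6×32 / (5×24) = 1 − 192/120 ≈ -0.600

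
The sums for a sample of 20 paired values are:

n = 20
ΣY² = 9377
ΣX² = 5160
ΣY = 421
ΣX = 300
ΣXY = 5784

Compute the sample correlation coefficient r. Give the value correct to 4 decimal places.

r = (nΣXY − ΣXΣY) / √[(nΣX² − (ΣX)²)(nΣY² − (ΣY)²)]
Numerator: 20×5784 − 300×421 = -10620
Denominator: √[(103200 − 90000)(187540 − 177241)] = √[13200 × 10299] = 11659.6226
r = -10620 / 11659.6226 ≈ -0.9108

-0.9108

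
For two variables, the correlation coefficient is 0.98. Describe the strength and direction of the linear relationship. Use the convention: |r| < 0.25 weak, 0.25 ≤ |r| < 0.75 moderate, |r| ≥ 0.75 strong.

r = 0.98 > 0 so the relationship is positive.
|r| = 0.98, which falls in the strong range.

strong positive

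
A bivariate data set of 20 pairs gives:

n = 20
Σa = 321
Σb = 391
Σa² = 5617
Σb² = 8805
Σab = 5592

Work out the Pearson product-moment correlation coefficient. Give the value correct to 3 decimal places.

r = (nΣab − ΣaΣb) / √[(nΣa² − (Σa)²)(nΣb² − (Σb)²)]
Numerator: 20×5592 − 321×391 = -13671
Denominator: √[(112340 − 103041)(176100 − 152881)] = √[9299 × 23219] = 14693.9947
r = -13671 / 14693.9947 ≈ -0.930

-0.930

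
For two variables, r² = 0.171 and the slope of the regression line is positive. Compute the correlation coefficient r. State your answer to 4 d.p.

|r| = √0.171 = 0.4135
The association is positive, so r = 0.4135.

0.4135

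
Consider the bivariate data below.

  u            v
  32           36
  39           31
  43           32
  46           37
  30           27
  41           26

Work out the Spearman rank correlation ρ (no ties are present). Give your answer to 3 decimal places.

Rank u: 2, 3, 5, 6, 1, 4
Rank v: 5, 3, 4, 6, 2, 1
d = rank(u) − rank(v): -3, 0, 1, 0, -1, 3; Σd² = 20
ρ = 1 − 6Σd² / [n(n²−1)] = 1 − 6×20 / (6×35) = 1 − 120/210 ≈ 0.429

0.429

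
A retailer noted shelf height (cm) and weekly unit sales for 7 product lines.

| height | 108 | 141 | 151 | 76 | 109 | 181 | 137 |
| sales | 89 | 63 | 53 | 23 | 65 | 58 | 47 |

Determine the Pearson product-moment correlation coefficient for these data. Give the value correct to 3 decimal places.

0.225

n = 7, Σx = 903, Σy = 398, Σx² = 123533, Σy² = 25026, Σxy = 52268
nΣxy − ΣxΣy = 365876 − 359394 = 6482
nΣx² − (Σx)² = 864731 − 815409 = 49322; nΣy² − (Σy)² = 175182 − 158404 = 16778
r = 6482 / √(49322 × 16778) = 6482 / 28766.7258 ≈ 0.225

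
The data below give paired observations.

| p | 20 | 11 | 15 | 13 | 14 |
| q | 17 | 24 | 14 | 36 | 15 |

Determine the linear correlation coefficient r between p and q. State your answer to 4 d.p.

-0.4520

n = 5, Σp = 73, Σq = 106, Σp² = 1111, Σq² = 2582, Σpq = 1492
nΣpq − ΣpΣq = 7460 − 7738 = -278
nΣp² − (Σp)² = 5555 − 5329 = 226; nΣq² − (Σq)² = 12910 − 11236 = 1674
r = -278 / √(226 × 1674) = -278 / 615.0805 ≈ -0.4520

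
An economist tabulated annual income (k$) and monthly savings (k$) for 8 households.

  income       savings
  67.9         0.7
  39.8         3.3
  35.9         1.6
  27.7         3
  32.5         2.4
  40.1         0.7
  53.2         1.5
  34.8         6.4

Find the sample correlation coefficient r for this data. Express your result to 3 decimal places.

-0.501

n = 8, Σx = 331.9, Σy = 19.6, Σx² = 14956.09, Σy² = 72.4, Σxy = 728
nΣxy − ΣxΣy = 5824 − 6505.24 = -681.24
nΣx² − (Σx)² = 119648.72 − 110157.61 = 9491.11; nΣy² − (Σy)² = 579.2 − 384.16 = 195.04
r = -681.24 / √(9491.11 × 195.04) = -681.24 / 1360.5683 ≈ -0.501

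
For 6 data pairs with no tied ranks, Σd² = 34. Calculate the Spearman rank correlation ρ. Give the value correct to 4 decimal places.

ρ = 1 − 6Σd² / [n(n²−1)] = 1 − 6×34 / (6×35)
  = 1 − 204/210 = 1 − 0.97143 ≈ 0.0286

0.0286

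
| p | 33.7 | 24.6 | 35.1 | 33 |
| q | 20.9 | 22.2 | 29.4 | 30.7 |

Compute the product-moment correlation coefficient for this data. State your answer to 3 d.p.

0.486

n = 4, Σp = 126.4, Σq = 103.2, Σp² = 4061.86, Σq² = 2736.5, Σpq = 3295.49
nΣpq − ΣpΣq = 13181.96 − 13044.48 = 137.48
nΣp² − (Σp)² = 16247.44 − 15976.96 = 270.48; nΣq² − (Σq)² = 10946 − 10650.24 = 295.76
r = 137.48 / √(270.48 × 295.76) = 137.48 / 282.8377 ≈ 0.486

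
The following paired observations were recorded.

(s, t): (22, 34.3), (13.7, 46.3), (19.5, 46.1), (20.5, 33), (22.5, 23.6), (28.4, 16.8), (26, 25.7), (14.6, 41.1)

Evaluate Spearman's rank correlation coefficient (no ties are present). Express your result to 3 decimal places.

-0.929

Rank s: 5, 1, 3, 4, 6, 8, 7, 2
Rank t: 5, 8, 7, 4, 2, 1, 3, 6
d = rank(s) − rank(t): 0, -7, -4, 0, 4, 7, 4, -4; Σd² = 162
ρ = 1 − 6Σd² / [n(n²−1)] = 1 − 6×162 / (8×63) = 1 − 972/504 ≈ -0.929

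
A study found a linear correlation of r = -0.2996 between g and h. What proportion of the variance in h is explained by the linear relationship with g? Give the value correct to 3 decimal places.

r² = (-0.2996)² = 0.090

0.090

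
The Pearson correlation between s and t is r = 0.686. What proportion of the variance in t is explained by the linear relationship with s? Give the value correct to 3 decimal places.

r² = (0.686)² = 0.471

0.471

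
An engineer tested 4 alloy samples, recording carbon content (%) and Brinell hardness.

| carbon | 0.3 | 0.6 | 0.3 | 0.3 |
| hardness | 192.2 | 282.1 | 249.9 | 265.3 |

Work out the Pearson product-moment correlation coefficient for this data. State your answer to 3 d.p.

0.593

n = 4, Σx = 1.5, Σy = 989.5, Σx² = 0.63, Σy² = 249355.35, Σxy = 381.48
nΣxy − ΣxΣy = 1525.92 − 1484.25 = 41.67
nΣx² − (Σx)² = 2.52 − 2.25 = 0.27; nΣy² − (Σy)² = 997421.4 − 979110.25 = 18311.15
r = 41.67 / √(0.27 × 18311.15) = 41.67 / 70.3137 ≈ 0.593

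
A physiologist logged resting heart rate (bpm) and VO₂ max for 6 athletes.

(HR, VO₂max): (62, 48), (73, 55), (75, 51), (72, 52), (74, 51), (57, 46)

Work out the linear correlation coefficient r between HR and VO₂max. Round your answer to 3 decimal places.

0.847

n = 6, Σx = 413, Σy = 303, Σx² = 28707, Σy² = 15351, Σxy = 20956
nΣxy − ΣxΣy = 125736 − 125139 = 597
nΣx² − (Σx)² = 172242 − 170569 = 1673; nΣy² − (Σy)² = 92106 − 91809 = 297
r = 597 / √(1673 × 297) = 597 / 704.8979 ≈ 0.847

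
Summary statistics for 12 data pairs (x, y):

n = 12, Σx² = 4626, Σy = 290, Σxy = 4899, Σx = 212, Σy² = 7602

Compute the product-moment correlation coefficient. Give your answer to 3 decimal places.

-0.310

r = (nΣxy − ΣxΣy) / √[(nΣx² − (Σx)²)(nΣy² − (Σy)²)]
Numerator: 12×4899 − 212×290 = -2692
Denominator: √[(55512 − 44944)(91224 − 84100)] = √[10568 × 7124] = 8676.7754
r = -2692 / 8676.7754 ≈ -0.310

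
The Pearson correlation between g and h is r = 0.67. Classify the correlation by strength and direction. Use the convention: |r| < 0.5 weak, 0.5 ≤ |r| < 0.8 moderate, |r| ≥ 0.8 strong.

moderate positive

r = 0.67 > 0 so the relationship is positive.
|r| = 0.67, which falls in the moderate range.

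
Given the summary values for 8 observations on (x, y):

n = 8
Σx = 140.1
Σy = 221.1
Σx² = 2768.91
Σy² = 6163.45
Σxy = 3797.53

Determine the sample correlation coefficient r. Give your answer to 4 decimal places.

-0.5772

r = (nΣxy − ΣxΣy) / √[(nΣx² − (Σx)²)(nΣy² − (Σy)²)]
Numerator: 8×3797.53 − 140.1×221.1 = -595.87
Denominator: √[(22151.28 − 19628.01)(49307.6 − 48885.21)] = √[2523.27 × 422.39] = 1032.3778
r = -595.87 / 1032.3778 ≈ -0.5772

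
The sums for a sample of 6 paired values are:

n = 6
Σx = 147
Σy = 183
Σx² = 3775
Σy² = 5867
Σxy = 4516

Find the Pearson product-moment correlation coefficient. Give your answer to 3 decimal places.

r = (nΣxy − ΣxΣy) / √[(nΣx² − (Σx)²)(nΣy² − (Σy)²)]
Numerator: 6×4516 − 147×183 = 195
Denominator: √[(22650 − 21609)(35202 − 33489)] = √[1041 × 1713] = 1335.3775
r = 195 / 1335.3775 ≈ 0.146

0.146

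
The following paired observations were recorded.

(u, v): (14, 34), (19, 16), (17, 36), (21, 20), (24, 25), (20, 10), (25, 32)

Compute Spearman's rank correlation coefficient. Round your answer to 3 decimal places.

Rank u: 1, 3, 2, 5, 6, 4, 7
Rank v: 6, 2, 7, 3, 4, 1, 5
d = rank(u) − rank(v): -5, 1, -5, 2, 2, 3, 2; Σd² = 72
ρ = 1 − 6Σd² / [n(n²−1)] = 1 − 6×72 / (7×48) = 1 − 432/336 ≈ -0.286

-0.286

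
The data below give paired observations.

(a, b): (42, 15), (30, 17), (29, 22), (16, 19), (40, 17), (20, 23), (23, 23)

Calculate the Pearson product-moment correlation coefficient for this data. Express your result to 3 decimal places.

-0.703

n = 7, Σa = 200, Σb = 136, Σa² = 6290, Σb² = 2706, Σab = 3751
nΣab − ΣaΣb = 26257 − 27200 = -943
nΣa² − (Σa)² = 44030 − 40000 = 4030; nΣb² − (Σb)² = 18942 − 18496 = 446
r = -943 / √(4030 × 446) = -943 / 1340.6640 ≈ -0.703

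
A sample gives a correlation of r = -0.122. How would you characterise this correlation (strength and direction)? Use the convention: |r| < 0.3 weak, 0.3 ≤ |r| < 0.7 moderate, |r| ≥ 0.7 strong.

weak negative

r = -0.122 < 0 so the relationship is negative.
|r| = 0.122, which falls in the weak range.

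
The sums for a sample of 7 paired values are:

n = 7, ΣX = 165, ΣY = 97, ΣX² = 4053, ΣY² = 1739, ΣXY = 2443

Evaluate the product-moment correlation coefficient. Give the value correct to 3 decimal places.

0.616

r = (nΣXY − ΣXΣY) / √[(nΣX² − (ΣX)²)(nΣY² − (ΣY)²)]
Numerator: 7×2443 − 165×97 = 1096
Denominator: √[(28371 − 27225)(12173 − 9409)] = √[1146 × 2764] = 1779.7595
r = 1096 / 1779.7595 ≈ 0.616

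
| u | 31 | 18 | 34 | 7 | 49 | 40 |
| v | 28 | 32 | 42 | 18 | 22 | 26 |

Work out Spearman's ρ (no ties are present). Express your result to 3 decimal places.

Rank u: 3, 2, 4, 1, 6, 5
Rank v: 4, 5, 6, 1, 2, 3
d = rank(u) − rank(v): -1, -3, -2, 0, 4, 2; Σd² = 34
ρ = 1 − 6Σd² / [n(n²−1)] = 1 − 6×34 / (6×35) = 1 − 204/210 ≈ 0.029

0.029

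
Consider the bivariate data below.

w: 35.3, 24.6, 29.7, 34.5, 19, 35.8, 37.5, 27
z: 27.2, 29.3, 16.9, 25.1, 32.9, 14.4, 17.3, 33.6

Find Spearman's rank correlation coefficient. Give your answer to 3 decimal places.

Rank w: 6, 2, 4, 5, 1, 7, 8, 3
Rank z: 5, 6, 2, 4, 7, 1, 3, 8
d = rank(w) − rank(z): 1, -4, 2, 1, -6, 6, 5, -5; Σd² = 144
ρ = 1 − 6Σd² / [n(n²−1)] = 1 − 6×144 / (8×63) = 1 − 864/504 ≈ -0.714

-0.714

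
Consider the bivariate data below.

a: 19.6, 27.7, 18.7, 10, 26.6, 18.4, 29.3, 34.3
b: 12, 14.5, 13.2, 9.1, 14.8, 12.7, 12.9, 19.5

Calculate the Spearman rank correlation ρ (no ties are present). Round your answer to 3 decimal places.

Rank a: 4, 6, 3, 1, 5, 2, 7, 8
Rank b: 2, 6, 5, 1, 7, 3, 4, 8
d = rank(a) − rank(b): 2, 0, -2, 0, -2, -1, 3, 0; Σd² = 22
ρ = 1 − 6Σd² / [n(n²−1)] = 1 − 6×22 / (8×63) = 1 − 132/504 ≈ 0.738

0.738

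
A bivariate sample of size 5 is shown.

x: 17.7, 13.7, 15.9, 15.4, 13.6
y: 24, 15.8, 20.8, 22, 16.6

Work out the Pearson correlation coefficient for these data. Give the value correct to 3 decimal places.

n = 5, Σx = 76.3, Σy = 99.2, Σx² = 1175.91, Σy² = 2017.84, Σxy = 1536.54
nΣxy − ΣxΣy = 7682.7 − 7568.96 = 113.74
nΣx² − (Σx)² = 5879.55 − 5821.69 = 57.86; nΣy² − (Σy)² = 10089.2 − 9840.64 = 248.56
r = 113.74 / √(57.86 × 248.56) = 113.74 / 119.9236 ≈ 0.948

0.948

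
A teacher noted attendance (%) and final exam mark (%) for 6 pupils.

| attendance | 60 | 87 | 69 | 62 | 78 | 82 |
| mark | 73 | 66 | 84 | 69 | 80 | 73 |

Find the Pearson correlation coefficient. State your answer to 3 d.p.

-0.170

n = 6, Σx = 438, Σy = 445, Σx² = 32582, Σy² = 33231, Σxy = 32422
nΣxy − ΣxΣy = 194532 − 194910 = -378
nΣx² − (Σx)² = 195492 − 191844 = 3648; nΣy² − (Σy)² = 199386 − 198025 = 1361
r = -378 / √(3648 × 1361) = -378 / 2228.2118 ≈ -0.170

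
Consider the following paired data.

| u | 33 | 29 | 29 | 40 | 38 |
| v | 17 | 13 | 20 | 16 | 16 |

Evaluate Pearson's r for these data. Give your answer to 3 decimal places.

n = 5, Σu = 169, Σv = 82, Σu² = 5815, Σv² = 1370, Σuv = 2766
nΣuv − ΣuΣv = 13830 − 13858 = -28
nΣu² − (Σu)² = 29075 − 28561 = 514; nΣv² − (Σv)² = 6850 − 6724 = 126
r = -28 / √(514 × 126) = -28 / 254.4877 ≈ -0.110

-0.110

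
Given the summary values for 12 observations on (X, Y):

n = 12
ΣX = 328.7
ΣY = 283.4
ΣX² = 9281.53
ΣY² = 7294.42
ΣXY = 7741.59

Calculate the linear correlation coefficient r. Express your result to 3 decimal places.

-0.052

r = (nΣXY − ΣXΣY) / √[(nΣX² − (ΣX)²)(nΣY² − (ΣY)²)]
Numerator: 12×7741.59 − 328.7×283.4 = -254.5
Denominator: √[(111378.36 − 108043.69)(87533.04 − 80315.56)] = √[3334.67 × 7217.48] = 4905.9060
r = -254.5 / 4905.9060 ≈ -0.052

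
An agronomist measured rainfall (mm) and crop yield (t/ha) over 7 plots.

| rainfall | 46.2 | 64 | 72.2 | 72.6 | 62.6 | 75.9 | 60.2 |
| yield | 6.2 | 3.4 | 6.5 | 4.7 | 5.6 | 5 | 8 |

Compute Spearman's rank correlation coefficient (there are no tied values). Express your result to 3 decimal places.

-0.500

Rank rainfall: 1, 4, 5, 6, 3, 7, 2
Rank yield: 5, 1, 6, 2, 4, 3, 7
d = rank(rainfall) − rank(yield): -4, 3, -1, 4, -1, 4, -5; Σd² = 84
ρ = 1 − 6Σd² / [n(n²−1)] = 1 − 6×84 / (7×48) = 1 − 504/336 ≈ -0.500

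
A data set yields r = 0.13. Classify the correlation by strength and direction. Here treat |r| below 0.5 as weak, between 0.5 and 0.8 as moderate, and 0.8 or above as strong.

r = 0.13 > 0 so the relationship is positive.
|r| = 0.13, which falls in the weak range.

weak positive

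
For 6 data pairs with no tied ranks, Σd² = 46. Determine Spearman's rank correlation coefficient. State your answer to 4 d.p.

-0.3143

ρ = 1 − 6Σd² / [n(n²−1)] = 1 − 6×46 / (6×35)
  = 1 − 276/210 = 1 − 1.31429 ≈ -0.3143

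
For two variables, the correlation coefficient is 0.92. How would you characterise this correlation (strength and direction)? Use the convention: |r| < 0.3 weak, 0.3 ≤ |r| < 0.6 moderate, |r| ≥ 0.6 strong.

strong positive

r = 0.92 > 0 so the relationship is positive.
|r| = 0.92, which falls in the strong range.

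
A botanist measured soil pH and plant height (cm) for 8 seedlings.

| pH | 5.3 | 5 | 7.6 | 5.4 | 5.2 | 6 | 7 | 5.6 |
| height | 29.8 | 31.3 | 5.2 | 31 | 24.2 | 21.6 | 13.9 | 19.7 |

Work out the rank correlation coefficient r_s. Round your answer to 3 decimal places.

Rank pH: 3, 1, 8, 4, 2, 6, 7, 5
Rank height: 6, 8, 1, 7, 5, 4, 2, 3
d = rank(pH) − rank(height): -3, -7, 7, -3, -3, 2, 5, 2; Σd² = 158
ρ = 1 − 6Σd² / [n(n²−1)] = 1 − 6×158 / (8×63) = 1 − 948/504 ≈ -0.881

-0.881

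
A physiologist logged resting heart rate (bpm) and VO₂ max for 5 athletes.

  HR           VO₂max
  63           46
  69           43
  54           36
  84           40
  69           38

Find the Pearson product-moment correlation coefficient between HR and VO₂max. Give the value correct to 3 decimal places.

0.159

n = 5, Σx = 339, Σy = 203, Σx² = 23463, Σy² = 8305, Σxy = 13791
nΣxy − ΣxΣy = 68955 − 68817 = 138
nΣx² − (Σx)² = 117315 − 114921 = 2394; nΣy² − (Σy)² = 41525 − 41209 = 316
r = 138 / √(2394 × 316) = 138 / 869.7724 ≈ 0.159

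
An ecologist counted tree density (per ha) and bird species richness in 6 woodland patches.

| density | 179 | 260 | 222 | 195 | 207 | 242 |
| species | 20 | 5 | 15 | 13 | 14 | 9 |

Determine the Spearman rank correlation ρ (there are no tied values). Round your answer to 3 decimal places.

-0.771

Rank density: 1, 6, 4, 2, 3, 5
Rank species: 6, 1, 5, 3, 4, 2
d = rank(density) − rank(species): -5, 5, -1, -1, -1, 3; Σd² = 62
ρ = 1 − 6Σd² / [n(n²−1)] = 1 − 6×62 / (6×35) = 1 − 372/210 ≈ -0.771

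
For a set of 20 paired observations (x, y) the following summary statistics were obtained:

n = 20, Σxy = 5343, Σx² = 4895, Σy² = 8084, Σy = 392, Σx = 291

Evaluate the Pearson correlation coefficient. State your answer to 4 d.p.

-0.7006

r = (nΣxy − ΣxΣy) / √[(nΣx² − (Σx)²)(nΣy² − (Σy)²)]
Numerator: 20×5343 − 291×392 = -7212
Denominator: √[(97900 − 84681)(161680 − 153664)] = √[13219 × 8016] = 10293.8576
r = -7212 / 10293.8576 ≈ -0.7006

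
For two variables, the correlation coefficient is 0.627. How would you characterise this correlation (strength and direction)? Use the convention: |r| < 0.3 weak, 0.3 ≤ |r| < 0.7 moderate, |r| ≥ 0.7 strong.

moderate positive

r = 0.627 > 0 so the relationship is positive.
|r| = 0.627, which falls in the moderate range.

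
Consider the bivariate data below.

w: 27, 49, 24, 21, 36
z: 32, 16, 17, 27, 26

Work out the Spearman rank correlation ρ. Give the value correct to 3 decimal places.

Rank w: 3, 5, 2, 1, 4
Rank z: 5, 1, 2, 4, 3
d = rank(w) − rank(z): -2, 4, 0, -3, 1; Σd² = 30
ρ = 1 − 6Σd² / [n(n²−1)] = 1 − 6×30 / (5×24) = 1 − 180/120 ≈ -0.500

-0.500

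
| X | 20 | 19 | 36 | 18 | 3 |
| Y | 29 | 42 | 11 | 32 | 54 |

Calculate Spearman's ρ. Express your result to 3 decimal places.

-0.900

Rank X: 4, 3, 5, 2, 1
Rank Y: 2, 4, 1, 3, 5
d = rank(X) − rank(Y): 2, -1, 4, -1, -4; Σd² = 38
ρ = 1 − 6Σd² / [n(n²−1)] = 1 − 6×38 / (5×24) = 1 − 228/120 ≈ -0.900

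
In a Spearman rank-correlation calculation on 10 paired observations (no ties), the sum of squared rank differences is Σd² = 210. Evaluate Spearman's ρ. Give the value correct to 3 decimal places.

ρ = 1 − 6Σd² / [n(n²−1)] = 1 − 6×210 / (10×99)
  = 1 − 1260/990 = 1 − 1.2727 ≈ -0.273

-0.273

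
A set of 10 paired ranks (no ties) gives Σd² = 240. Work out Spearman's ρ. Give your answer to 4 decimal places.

ρ = 1 − 6Σd² / [n(n²−1)] = 1 − 6×240 / (10×99)
  = 1 − 1440/990 = 1 − 1.45455 ≈ -0.4545

-0.4545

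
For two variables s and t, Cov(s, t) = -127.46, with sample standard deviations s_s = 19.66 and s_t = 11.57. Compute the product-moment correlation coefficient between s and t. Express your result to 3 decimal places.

-0.560

r = Cov(s,t) / (s_s · s_t) = -127.46 / (19.66 × 11.57)
  = -127.46 / 227.4662 ≈ -0.560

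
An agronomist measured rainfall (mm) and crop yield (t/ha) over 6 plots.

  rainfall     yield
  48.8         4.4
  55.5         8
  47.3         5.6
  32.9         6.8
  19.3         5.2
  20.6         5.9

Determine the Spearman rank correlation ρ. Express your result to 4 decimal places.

Rank rainfall: 5, 6, 4, 3, 1, 2
Rank yield: 1, 6, 3, 5, 2, 4
d = rank(rainfall) − rank(yield): 4, 0, 1, -2, -1, -2; Σd² = 26
ρ = 1 − 6Σd² / [n(n²−1)] = 1 − 6×26 / (6×35) = 1 − 156/210 ≈ 0.2571

0.2571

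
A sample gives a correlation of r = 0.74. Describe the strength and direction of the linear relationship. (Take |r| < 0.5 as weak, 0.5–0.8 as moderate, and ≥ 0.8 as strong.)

r = 0.74 > 0 so the relationship is positive.
|r| = 0.74, which falls in the moderate range.

moderate positive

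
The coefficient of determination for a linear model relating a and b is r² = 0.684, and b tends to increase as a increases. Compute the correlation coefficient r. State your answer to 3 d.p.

|r| = √0.684 = 0.827
The association is positive, so r = 0.827.

0.827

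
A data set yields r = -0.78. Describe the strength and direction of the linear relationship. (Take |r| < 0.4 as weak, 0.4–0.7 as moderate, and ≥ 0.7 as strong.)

strong negative

r = -0.78 < 0 so the relationship is negative.
|r| = 0.78, which falls in the strong range.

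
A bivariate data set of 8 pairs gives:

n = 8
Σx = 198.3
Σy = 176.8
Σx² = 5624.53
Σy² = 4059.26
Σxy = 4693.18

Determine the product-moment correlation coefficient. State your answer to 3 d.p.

0.947

r = (nΣxy − ΣxΣy) / √[(nΣx² − (Σx)²)(nΣy² − (Σy)²)]
Numerator: 8×4693.18 − 198.3×176.8 = 2486
Denominator: √[(44996.24 − 39322.89)(32474.08 − 31258.24)] = √[5673.35 × 1215.84] = 2626.3827
r = 2486 / 2626.3827 ≈ 0.947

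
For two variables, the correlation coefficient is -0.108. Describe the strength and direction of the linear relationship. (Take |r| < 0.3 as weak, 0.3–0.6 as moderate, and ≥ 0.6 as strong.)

r = -0.108 < 0 so the relationship is negative.
|r| = 0.108, which falls in the weak range.

weak negative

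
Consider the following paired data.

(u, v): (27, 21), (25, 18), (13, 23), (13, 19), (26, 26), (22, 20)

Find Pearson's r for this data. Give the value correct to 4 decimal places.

0.1277

n = 6, Σu = 126, Σv = 127, Σu² = 2852, Σv² = 2731, Σuv = 2679
nΣuv − ΣuΣv = 16074 − 16002 = 72
nΣu² − (Σu)² = 17112 − 15876 = 1236; nΣv² − (Σv)² = 16386 − 16129 = 257
r = 72 / √(1236 × 257) = 72 / 563.6062 ≈ 0.1277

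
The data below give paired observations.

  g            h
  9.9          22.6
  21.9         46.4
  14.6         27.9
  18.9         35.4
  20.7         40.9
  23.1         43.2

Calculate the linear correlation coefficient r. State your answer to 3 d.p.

n = 6, Σg = 109.1, Σh = 216.4, Σg² = 2110.09, Σh² = 8234.34, Σgh = 4160.85
nΣgh − ΣgΣh = 24965.1 − 23609.24 = 1355.86
nΣg² − (Σg)² = 12660.54 − 11902.81 = 757.73; nΣh² − (Σh)² = 49406.04 − 46828.96 = 2577.08
r = 1355.86 / √(757.73 × 2577.08) = 1355.86 / 1397.4015 ≈ 0.970

0.970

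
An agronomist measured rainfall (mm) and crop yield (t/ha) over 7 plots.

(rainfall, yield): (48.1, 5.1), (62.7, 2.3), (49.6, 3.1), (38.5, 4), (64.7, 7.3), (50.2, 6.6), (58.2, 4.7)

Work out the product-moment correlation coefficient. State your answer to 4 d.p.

n = 7, Σx = 372, Σy = 33.1, Σx² = 20280.68, Σy² = 175.85, Σxy = 1774.45
nΣxy − ΣxΣy = 12421.15 − 12313.2 = 107.95
nΣx² − (Σx)² = 141964.76 − 138384 = 3580.76; nΣy² − (Σy)² = 1230.95 − 1095.61 = 135.34
r = 107.95 / √(3580.76 × 135.34) = 107.95 / 696.1466 ≈ 0.1551

0.1551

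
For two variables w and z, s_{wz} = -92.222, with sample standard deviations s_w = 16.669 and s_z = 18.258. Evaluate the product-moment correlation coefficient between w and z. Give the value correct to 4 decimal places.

r = Cov(w,z) / (s_w · s_z) = -92.222 / (16.669 × 18.258)
  = -92.222 / 304.3426 ≈ -0.3030

-0.3030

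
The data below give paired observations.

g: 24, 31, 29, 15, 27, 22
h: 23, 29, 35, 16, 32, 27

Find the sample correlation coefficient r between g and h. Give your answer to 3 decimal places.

0.862

n = 6, Σg = 148, Σh = 162, Σg² = 3816, Σh² = 4604, Σgh = 4164
nΣgh − ΣgΣh = 24984 − 23976 = 1008
nΣg² − (Σg)² = 22896 − 21904 = 992; nΣh² − (Σh)² = 27624 − 26244 = 1380
r = 1008 / √(992 × 1380) = 1008 / 1170.0256 ≈ 0.862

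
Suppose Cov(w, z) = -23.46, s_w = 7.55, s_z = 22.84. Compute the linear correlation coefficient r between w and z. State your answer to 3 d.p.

r = Cov(w,z) / (s_w · s_z) = -23.46 / (7.55 × 22.84)
  = -23.46 / 172.4420 ≈ -0.136

-0.136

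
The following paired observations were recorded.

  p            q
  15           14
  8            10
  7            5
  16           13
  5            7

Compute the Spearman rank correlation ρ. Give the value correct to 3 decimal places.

Rank p: 4, 3, 2, 5, 1
Rank q: 5, 3, 1, 4, 2
d = rank(p) − rank(q): -1, 0, 1, 1, -1; Σd² = 4
ρ = 1 − 6Σd² / [n(n²−1)] = 1 − 6×4 / (5×24) = 1 − 24/120 ≈ 0.800

0.800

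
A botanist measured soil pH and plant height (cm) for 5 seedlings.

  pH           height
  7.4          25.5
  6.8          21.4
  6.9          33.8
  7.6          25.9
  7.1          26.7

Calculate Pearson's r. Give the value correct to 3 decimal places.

n = 5, Σx = 35.8, Σy = 133.3, Σx² = 256.78, Σy² = 3634.35, Σxy = 953.85
nΣxy − ΣxΣy = 4769.25 − 4772.14 = -2.89
nΣx² − (Σx)² = 1283.9 − 1281.64 = 2.26; nΣy² − (Σy)² = 18171.75 − 17768.89 = 402.86
r = -2.89 / √(2.26 × 402.86) = -2.89 / 30.1739 ≈ -0.096

-0.096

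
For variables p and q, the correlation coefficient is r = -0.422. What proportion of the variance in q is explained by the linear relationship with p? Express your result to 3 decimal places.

r² = (-0.422)² = 0.178

0.178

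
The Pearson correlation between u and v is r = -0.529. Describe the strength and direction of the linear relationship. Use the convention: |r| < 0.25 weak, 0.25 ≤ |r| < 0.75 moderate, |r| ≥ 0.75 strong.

moderate negative

r = -0.529 < 0 so the relationship is negative.
|r| = 0.529, which falls in the moderate range.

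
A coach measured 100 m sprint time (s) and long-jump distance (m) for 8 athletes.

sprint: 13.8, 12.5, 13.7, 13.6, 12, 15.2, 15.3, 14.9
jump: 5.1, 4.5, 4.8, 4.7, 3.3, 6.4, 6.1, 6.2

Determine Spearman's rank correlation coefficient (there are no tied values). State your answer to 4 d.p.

Rank sprint: 5, 2, 4, 3, 1, 7, 8, 6
Rank jump: 5, 2, 4, 3, 1, 8, 6, 7
d = rank(sprint) − rank(jump): 0, 0, 0, 0, 0, -1, 2, -1; Σd² = 6
ρ = 1 − 6Σd² / [n(n²−1)] = 1 − 6×6 / (8×63) = 1 − 36/504 ≈ 0.9286

0.9286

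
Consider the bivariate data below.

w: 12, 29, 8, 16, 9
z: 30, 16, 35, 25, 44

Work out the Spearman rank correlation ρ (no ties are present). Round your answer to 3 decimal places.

Rank w: 3, 5, 1, 4, 2
Rank z: 3, 1, 4, 2, 5
d = rank(w) − rank(z): 0, 4, -3, 2, -3; Σd² = 38
ρ = 1 − 6Σd² / [n(n²−1)] = 1 − 6×38 / (5×24) = 1 − 228/120 ≈ -0.900

-0.900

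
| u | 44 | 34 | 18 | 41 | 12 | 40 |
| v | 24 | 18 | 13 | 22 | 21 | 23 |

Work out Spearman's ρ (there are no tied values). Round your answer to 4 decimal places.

Rank u: 6, 3, 2, 5, 1, 4
Rank v: 6, 2, 1, 4, 3, 5
d = rank(u) − rank(v): 0, 1, 1, 1, -2, -1; Σd² = 8
ρ = 1 − 6Σd² / [n(n²−1)] = 1 − 6×8 / (6×35) = 1 − 48/210 ≈ 0.7714

0.7714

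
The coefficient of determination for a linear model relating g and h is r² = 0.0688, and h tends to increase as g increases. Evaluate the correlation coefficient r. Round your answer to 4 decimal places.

|r| = √0.0688 = 0.2623
The association is positive, so r = 0.2623.

0.2623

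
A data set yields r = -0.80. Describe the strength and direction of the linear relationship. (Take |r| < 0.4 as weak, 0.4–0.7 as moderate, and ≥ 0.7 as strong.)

strong negative

r = -0.80 < 0 so the relationship is negative.
|r| = 0.80, which falls in the strong range.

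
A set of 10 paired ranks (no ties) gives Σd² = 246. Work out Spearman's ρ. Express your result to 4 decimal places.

ρ = 1 − 6Σd² / [n(n²−1)] = 1 − 6×246 / (10×99)
  = 1 − 1476/990 = 1 − 1.49091 ≈ -0.4909

-0.4909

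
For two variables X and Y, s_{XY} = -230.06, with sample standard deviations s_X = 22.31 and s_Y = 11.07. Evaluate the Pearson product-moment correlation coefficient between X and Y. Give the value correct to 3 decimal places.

r = Cov(X,Y) / (s_X · s_Y) = -230.06 / (22.31 × 11.07)
  = -230.06 / 246.9717 ≈ -0.932

-0.932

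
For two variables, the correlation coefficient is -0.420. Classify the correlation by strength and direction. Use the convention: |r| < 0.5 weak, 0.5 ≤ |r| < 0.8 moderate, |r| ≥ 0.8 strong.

r = -0.420 < 0 so the relationship is negative.
|r| = 0.420, which falls in the weak range.

weak negative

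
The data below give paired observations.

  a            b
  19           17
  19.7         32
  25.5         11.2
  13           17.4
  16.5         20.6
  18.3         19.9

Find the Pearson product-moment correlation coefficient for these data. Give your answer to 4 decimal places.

n = 6, Σa = 112, Σb = 118.1, Σa² = 2175.48, Σb² = 2561.57, Σab = 2169.27
nΣab − ΣaΣb = 13015.62 − 13227.2 = -211.58
nΣa² − (Σa)² = 13052.88 − 12544 = 508.88; nΣb² − (Σb)² = 15369.42 − 13947.61 = 1421.81
r = -211.58 / √(508.88 × 1421.81) = -211.58 / 850.6061 ≈ -0.2487

-0.2487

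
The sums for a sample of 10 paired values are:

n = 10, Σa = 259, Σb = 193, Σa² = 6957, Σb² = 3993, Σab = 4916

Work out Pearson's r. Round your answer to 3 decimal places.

r = (nΣab − ΣaΣb) / √[(nΣa² − (Σa)²)(nΣb² − (Σb)²)]
Numerator: 10×4916 − 259×193 = -827
Denominator: √[(69570 − 67081)(39930 − 37249)] = √[2489 × 2681] = 2583.2168
r = -827 / 2583.2168 ≈ -0.320

-0.320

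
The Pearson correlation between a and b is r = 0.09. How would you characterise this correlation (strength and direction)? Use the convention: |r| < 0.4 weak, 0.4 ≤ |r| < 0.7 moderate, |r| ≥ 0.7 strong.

r = 0.09 > 0 so the relationship is positive.
|r| = 0.09, which falls in the weak range.

weak positive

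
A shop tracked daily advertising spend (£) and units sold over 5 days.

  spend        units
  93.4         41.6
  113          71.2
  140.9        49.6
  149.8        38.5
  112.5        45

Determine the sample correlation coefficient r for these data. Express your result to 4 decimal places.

n = 5, Σx = 609.6, Σy = 245.9, Σx² = 76441.66, Σy² = 12767.41, Σxy = 29749.48
nΣxy − ΣxΣy = 148747.4 − 149900.64 = -1153.24
nΣx² − (Σx)² = 382208.3 − 371612.16 = 10596.14; nΣy² − (Σy)² = 63837.05 − 60466.81 = 3370.24
r = -1153.24 / √(10596.14 × 3370.24) = -1153.24 / 5975.9129 ≈ -0.1930

-0.1930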